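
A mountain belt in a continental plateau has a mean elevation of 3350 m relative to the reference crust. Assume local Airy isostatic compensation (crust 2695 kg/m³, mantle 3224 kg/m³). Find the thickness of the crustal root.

For local isostatic compensation: the weight of the topography is balanced by the buoyancy of the root, ρ_c h = (ρ_m − ρ_c) r.
r = h · ρ_c / (ρ_m − ρ_c) = 3350 m × 2695 / (3224 − 2695) = 17100 m.

17100 m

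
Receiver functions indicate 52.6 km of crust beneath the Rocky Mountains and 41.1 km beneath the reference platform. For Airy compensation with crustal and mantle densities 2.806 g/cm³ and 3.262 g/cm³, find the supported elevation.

1.61 km

Excess crust Δ = 52.6 km − 41.1 km = 11.5 km, split between elevation h and root r with h + r = Δ.
Airy balance ρ_c h = (ρ_m − ρ_c) r gives r = h ρ_c/(ρ_m − ρ_c), so h (1 + ρ_c/(ρ_m − ρ_c)) = Δ, i.e. h = Δ (ρ_m − ρ_c)/ρ_m.
h = 11.5 km × 0.456/3.262 = 1.61 km.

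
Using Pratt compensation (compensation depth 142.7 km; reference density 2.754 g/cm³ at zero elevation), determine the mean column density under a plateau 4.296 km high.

Pratt balance: ρ_ref D = ρ (D + h).
ρ = ρ_ref D/(D + h) = 2.754 × 142.7 km/(142.7 km + 4.296 km) = 2.67 g/cm³.

2.67 g/cm³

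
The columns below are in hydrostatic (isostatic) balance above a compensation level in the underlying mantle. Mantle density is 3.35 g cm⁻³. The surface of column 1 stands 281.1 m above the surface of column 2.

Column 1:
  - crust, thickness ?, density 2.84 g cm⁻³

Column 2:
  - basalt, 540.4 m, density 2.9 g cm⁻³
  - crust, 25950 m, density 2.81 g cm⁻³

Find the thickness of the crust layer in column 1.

29800 m

Take the compensation level at the base of the deeper column (depth z_c below the surface of column 1) and equate Σ ρ_i t_i down to z_c; mantle fills any gap and the z_c terms cancel.
Column 1: x×2.84 + (z_c − 0 − x)×3.35
Column 2: 281.1×0 + 540.4×2.9 + 25950×2.81 + (z_c − 281.1 − 26490.4)×3.35
The z_c×3.35 term appears on both sides and cancels. Collect the known terms of each column as K = Σ(ρt)_known − 3.35 × (depth of known layers): K_1 = 0 − 3.35×0 = 0; K_2 = 74486.66 − 3.35×(281.1 + 26490.4) = −15197.865.
Balance: K_1 − x×(3.35 − 2.84) = K_2, so x = (K_1 − K_2)/(3.35 − 2.84) = 15197.9/0.51 = 29800 m.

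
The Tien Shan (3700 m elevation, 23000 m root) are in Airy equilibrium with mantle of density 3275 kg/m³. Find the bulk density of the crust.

2820 kg/m³

ρ_c h = (ρ_m − ρ_c) r → ρ_c (h + r) = ρ_m r → ρ_c = ρ_m r / (h + r).
ρ_c = 3275 × 23000 m / (3700 m + 23000 m) = 2820 kg/m³.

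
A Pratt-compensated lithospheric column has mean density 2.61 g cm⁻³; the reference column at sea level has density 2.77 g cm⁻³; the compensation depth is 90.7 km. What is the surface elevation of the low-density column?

ρ_ref D = ρ (D + h) → h = D (ρ_ref − ρ)/ρ.
h = 90.7 km × (2.77 − 2.61)/2.61 = 5.56 km.

5.56 km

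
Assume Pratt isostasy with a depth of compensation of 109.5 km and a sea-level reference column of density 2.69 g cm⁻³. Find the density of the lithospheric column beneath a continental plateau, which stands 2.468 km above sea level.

Pratt balance: ρ_ref D = ρ (D + h).
ρ = ρ_ref D/(D + h) = 2.69 × 109.5 km/(109.5 km + 2.468 km) = 2.63 g cm⁻³.

2.63 g cm⁻³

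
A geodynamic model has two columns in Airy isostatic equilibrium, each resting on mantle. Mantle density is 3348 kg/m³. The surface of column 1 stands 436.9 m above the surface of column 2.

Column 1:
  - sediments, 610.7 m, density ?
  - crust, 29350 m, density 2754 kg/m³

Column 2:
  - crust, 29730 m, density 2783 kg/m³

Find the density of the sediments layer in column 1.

1990 kg/m³

Take the compensation level at the base of the deeper column (depth z_c below the surface of column 1) and equate Σ ρ_i t_i down to z_c; mantle fills any gap and the z_c terms cancel.
Column 1: 610.7×ρ + 29350×2754 + (z_c − 29960.7)×3348
Column 2: 436.9×0 + 29730×2783 + (z_c − 436.9 − 29730)×3348
The z_c×3348 term appears on both sides and cancels. Collect the known terms of each column as K = Σ(ρt)_known − 3348 × (depth of known layers): K_1 = 80829900 − 3348×29960.7 = −19478523.6; K_2 = 82738590 − 3348×(436.9 + 29730) = −18260191.2.
Balance: K_1 + 610.7×ρ = K_2, so ρ = (K_2 − K_1)/610.7 = 1218330/610.7 = 1990 kg/m³.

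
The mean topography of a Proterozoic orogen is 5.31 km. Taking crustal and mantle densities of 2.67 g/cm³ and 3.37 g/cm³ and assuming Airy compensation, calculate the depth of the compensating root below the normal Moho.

20.3 km

Equating mass per unit area of the two columns: the weight of the topography is balanced by the buoyancy of the root, ρ_c h = (ρ_m − ρ_c) r.
r = h · ρ_c / (ρ_m − ρ_c) = 5.31 km × 2.67 / (3.37 − 2.67) = 20.3 km.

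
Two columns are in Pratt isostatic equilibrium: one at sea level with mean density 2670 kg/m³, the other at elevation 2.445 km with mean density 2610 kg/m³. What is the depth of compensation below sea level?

ρ_ref D = ρ (D + h) → D (ρ_ref − ρ) = ρ h.
D = ρ h/(ρ_ref − ρ) = 2610 × 2.445 km/(2670 − 2610) = 106 km.

106 km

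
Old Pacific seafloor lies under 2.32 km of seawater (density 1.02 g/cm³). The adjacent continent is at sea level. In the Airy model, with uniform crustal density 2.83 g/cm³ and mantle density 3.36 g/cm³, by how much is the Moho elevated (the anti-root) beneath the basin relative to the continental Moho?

7.92 km

By Archimedes' principle applied to the lithosphere: replacing crust with seawater at the top is compensated by replacing crust with mantle at the base: d (ρ_c − ρ_w) = a (ρ_m − ρ_c).
a = d (ρ_c − ρ_w)/(ρ_m − ρ_c) = 2.32 km × 1.81/0.53 = 7.92 km.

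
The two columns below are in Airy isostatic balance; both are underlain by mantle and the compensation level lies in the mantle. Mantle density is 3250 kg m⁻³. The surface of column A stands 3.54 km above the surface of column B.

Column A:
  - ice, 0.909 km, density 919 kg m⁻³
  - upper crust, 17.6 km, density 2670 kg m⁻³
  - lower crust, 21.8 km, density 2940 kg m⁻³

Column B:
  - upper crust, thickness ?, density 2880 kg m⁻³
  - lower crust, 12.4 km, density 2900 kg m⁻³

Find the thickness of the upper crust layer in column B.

8.76 km

Take the compensation level at the base of the deeper column (depth z_c below the surface of column A) and equate Σ ρ_i t_i down to z_c; mantle fills any gap and the z_c terms cancel.
Column A: 0.909×919 + 17.6×2670 + 21.8×2940 + (z_c − 40.309)×3250
Column B: 3.54×0 + x×2880 + 12.4×2900 + (z_c − 3.54 − 12.4 − x)×3250
The z_c×3250 term appears on both sides and cancels. Collect the known terms of each column as K = Σ(ρt)_known − 3250 × (depth of known layers): K_A = 111919.371 − 3250×40.309 = −19084.879; K_B = 35960 − 3250×(3.54 + 12.4) = −15845.
Balance: K_A = K_B − x×(3250 − 2880), so x = (K_B − K_A)/(3250 − 2880) = 3239.88/370 = 8.76 km.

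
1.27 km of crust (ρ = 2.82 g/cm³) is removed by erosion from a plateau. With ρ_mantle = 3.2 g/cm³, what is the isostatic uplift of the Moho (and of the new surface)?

1.12 km

Unloading: uplift u = e ρ_c/ρ_m = 1.27 km × 2.82/3.2 = 1.12 km.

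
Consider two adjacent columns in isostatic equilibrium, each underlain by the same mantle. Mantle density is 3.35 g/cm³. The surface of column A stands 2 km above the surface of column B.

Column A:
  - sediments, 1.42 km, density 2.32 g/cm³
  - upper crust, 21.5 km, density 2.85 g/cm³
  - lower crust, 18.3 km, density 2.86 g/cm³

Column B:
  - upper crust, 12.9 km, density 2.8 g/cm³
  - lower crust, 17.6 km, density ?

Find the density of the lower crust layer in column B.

Take the compensation level at the base of the deeper column (depth z_c below the surface of column A) and equate Σ ρ_i t_i down to z_c; mantle fills any gap and the z_c terms cancel.
Column A: 1.42×2.32 + 21.5×2.85 + 18.3×2.86 + (z_c − 41.22)×3.35
Column B: 2×0 + 12.9×2.8 + 17.6×ρ + (z_c − 2 − 30.5)×3.35
The z_c×3.35 term appears on both sides and cancels. Collect the known terms of each column as K = Σ(ρt)_known − 3.35 × (depth of known layers): K_A = 116.9074 − 3.35×41.22 = −21.1796; K_B = 36.12 − 3.35×(2 + 30.5) = −72.755.
Balance: K_A = K_B + 17.6×ρ, so ρ = (K_A − K_B)/17.6 = 51.5754/17.6 = 2.93 g/cm³.

2.93 g/cm³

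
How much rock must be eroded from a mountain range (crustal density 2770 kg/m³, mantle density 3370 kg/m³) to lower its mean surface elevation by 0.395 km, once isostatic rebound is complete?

Net drop Δ = e − u = e − e ρ_c/ρ_m = e (ρ_m − ρ_c)/ρ_m.
e = Δ ρ_m/(ρ_m − ρ_c) = 0.395 km × 3370/600 = 2.22 km.

2.22 km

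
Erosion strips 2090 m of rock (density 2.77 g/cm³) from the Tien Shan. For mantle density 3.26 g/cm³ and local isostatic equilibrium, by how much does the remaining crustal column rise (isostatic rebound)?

1780 m

Unloading: uplift u = e ρ_c/ρ_m = 2090 m × 2.77/3.26 = 1780 m.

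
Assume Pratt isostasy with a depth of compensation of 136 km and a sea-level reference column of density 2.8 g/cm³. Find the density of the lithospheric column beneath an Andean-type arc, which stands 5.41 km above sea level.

2.69 g/cm³

Pratt balance: ρ_ref D = ρ (D + h).
ρ = ρ_ref D/(D + h) = 2.8 × 136 km/(136 km + 5.41 km) = 2.69 g/cm³.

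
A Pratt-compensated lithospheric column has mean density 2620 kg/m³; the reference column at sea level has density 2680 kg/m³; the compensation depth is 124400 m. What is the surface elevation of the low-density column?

ρ_ref D = ρ (D + h) → h = D (ρ_ref − ρ)/ρ.
h = 124400 m × (2680 − 2620)/2620 = 2850 m.

2850 m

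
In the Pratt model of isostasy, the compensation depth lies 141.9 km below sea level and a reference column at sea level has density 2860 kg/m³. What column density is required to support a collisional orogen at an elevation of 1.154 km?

Pratt balance: ρ_ref D = ρ (D + h).
ρ = ρ_ref D/(D + h) = 2860 × 141.9 km/(141.9 km + 1.154 km) = 2840 kg/m³.

2840 kg/m³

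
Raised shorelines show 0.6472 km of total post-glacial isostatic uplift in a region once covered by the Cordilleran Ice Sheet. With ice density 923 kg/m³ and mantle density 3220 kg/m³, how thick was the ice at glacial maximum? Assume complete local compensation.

u = t ρ_ice/ρ_m → t = u ρ_m/ρ_ice = 0.6472 km × 3220/923 = 2.26 km.

2.26 km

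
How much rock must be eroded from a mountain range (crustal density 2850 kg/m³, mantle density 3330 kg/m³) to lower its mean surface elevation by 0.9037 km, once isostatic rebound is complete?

6.27 km

Net drop Δ = e − u = e − e ρ_c/ρ_m = e (ρ_m − ρ_c)/ρ_m.
e = Δ ρ_m/(ρ_m − ρ_c) = 0.9037 km × 3330/480 = 6.27 km.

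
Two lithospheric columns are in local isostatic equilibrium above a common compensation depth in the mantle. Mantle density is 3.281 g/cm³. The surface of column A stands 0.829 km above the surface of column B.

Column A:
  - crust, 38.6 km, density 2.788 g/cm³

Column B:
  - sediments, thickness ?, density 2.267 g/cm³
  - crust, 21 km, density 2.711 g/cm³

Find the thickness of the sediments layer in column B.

4.28 km

Take the compensation level at the base of the deeper column (depth z_c below the surface of column A) and equate Σ ρ_i t_i down to z_c; mantle fills any gap and the z_c terms cancel.
Column A: 38.6×2.788 + (z_c − 38.6)×3.281
Column B: 0.829×0 + x×2.267 + 21×2.711 + (z_c − 0.829 − 21 − x)×3.281
The z_c×3.281 term appears on both sides and cancels. Collect the known terms of each column as K = Σ(ρt)_known − 3.281 × (depth of known layers): K_A = 107.6168 − 3.281×38.6 = −19.0298; K_B = 56.931 − 3.281×(0.829 + 21) = −14.689949.
Balance: K_A = K_B − x×(3.281 − 2.267), so x = (K_B − K_A)/(3.281 − 2.267) = 4.33985/1.014 = 4.28 km.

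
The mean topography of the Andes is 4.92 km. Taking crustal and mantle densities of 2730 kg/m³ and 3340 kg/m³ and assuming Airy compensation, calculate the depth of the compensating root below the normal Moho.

22 km

Equating mass per unit area of the two columns: the weight of the topography is balanced by the buoyancy of the root, ρ_c h = (ρ_m − ρ_c) r.
r = h · ρ_c / (ρ_m − ρ_c) = 4.92 km × 2730 / (3340 − 2730) = 22 km.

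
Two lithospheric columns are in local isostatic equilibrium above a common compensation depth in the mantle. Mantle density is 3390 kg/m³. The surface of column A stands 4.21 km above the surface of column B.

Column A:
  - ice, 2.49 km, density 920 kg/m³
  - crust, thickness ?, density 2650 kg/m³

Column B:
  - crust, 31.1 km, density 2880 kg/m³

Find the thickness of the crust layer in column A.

Take the compensation level at the base of the deeper column (depth z_c below the surface of column A) and equate Σ ρ_i t_i down to z_c; mantle fills any gap and the z_c terms cancel.
Column A: 2.49×920 + x×2650 + (z_c − 2.49 − x)×3390
Column B: 4.21×0 + 31.1×2880 + (z_c − 4.21 − 31.1)×3390
The z_c×3390 term appears on both sides and cancels. Collect the known terms of each column as K = Σ(ρt)_known − 3390 × (depth of known layers): K_A = 2290.8 − 3390×2.49 = −6150.3; K_B = 89568 − 3390×(4.21 + 31.1) = −30132.9.
Balance: K_A − x×(3390 − 2650) = K_B, so x = (K_A − K_B)/(3390 − 2650) = 23982.6/740 = 32.4 km.

32.4 km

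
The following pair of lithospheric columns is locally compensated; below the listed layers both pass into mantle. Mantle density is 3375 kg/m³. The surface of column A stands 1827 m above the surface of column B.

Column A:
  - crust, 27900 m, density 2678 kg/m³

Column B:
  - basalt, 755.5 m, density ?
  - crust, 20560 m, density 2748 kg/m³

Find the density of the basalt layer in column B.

2860 kg/m³

Take the compensation level at the base of the deeper column (depth z_c below the surface of column A) and equate Σ ρ_i t_i down to z_c; mantle fills any gap and the z_c terms cancel.
Column A: 27900×2678 + (z_c − 27900)×3375
Column B: 1827×0 + 755.5×ρ + 20560×2748 + (z_c − 1827 − 21315.5)×3375
The z_c×3375 term appears on both sides and cancels. Collect the known terms of each column as K = Σ(ρt)_known − 3375 × (depth of known layers): K_A = 74716200 − 3375×27900 = −19446300; K_B = 56498880 − 3375×(1827 + 21315.5) = −21607057.5.
Balance: K_A = K_B + 755.5×ρ, so ρ = (K_A − K_B)/755.5 = 2160760/755.5 = 2860 kg/m³.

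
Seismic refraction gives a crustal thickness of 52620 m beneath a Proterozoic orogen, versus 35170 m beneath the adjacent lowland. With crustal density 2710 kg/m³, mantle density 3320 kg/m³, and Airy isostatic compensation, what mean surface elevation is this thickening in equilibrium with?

Excess crust Δ = 52620 m − 35170 m = 17450 m, split between elevation h and root r with h + r = Δ.
Airy balance ρ_c h = (ρ_m − ρ_c) r gives r = h ρ_c/(ρ_m − ρ_c), so h (1 + ρ_c/(ρ_m − ρ_c)) = Δ, i.e. h = Δ (ρ_m − ρ_c)/ρ_m.
h = 17450 m × 610/3320 = 3210 m.

3210 m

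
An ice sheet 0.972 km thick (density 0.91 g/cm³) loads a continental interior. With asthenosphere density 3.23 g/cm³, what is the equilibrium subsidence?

0.274 km

Equating mass per unit area of the two columns: the ice load ρ_ice t is balanced by mantle displaced below, ρ_m s.
s = t ρ_ice / ρ_m = 0.972 km × 0.91/3.23 = 0.274 km.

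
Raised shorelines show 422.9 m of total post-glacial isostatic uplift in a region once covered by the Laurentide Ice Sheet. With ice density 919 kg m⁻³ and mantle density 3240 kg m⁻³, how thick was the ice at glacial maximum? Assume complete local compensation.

1490 m

u = t ρ_ice/ρ_m → t = u ρ_m/ρ_ice = 422.9 m × 3240/919 = 1490 m.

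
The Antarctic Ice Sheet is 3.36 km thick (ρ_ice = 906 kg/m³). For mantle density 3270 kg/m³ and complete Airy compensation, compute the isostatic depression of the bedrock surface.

Isostatic balance requires: the ice load ρ_ice t is balanced by mantle displaced below, ρ_m s.
s = t ρ_ice / ρ_m = 3.36 km × 906/3270 = 0.931 km.

0.931 km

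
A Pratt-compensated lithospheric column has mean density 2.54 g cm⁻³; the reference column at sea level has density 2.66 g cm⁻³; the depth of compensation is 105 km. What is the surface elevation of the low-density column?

ρ_ref D = ρ (D + h) → h = D (ρ_ref − ρ)/ρ.
h = 105 km × (2.66 − 2.54)/2.54 = 4.96 km.

4.96 km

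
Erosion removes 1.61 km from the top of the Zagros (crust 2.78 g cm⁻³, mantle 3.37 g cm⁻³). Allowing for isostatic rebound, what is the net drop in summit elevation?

0.282 km

Rebound u = e ρ_c/ρ_m = 1.61 km × 2.78/3.37 = 1.328 km.
Net surface drop = e − u = 1.61 km − 1.328 km = e (ρ_m − ρ_c)/ρ_m = 0.282 km.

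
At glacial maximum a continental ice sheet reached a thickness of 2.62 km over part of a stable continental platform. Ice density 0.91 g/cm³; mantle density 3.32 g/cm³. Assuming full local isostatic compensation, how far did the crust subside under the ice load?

0.718 km

In Airy isostatic equilibrium: the ice load ρ_ice t is balanced by mantle displaced below, ρ_m s.
s = t ρ_ice / ρ_m = 2.62 km × 0.91/3.32 = 0.718 km.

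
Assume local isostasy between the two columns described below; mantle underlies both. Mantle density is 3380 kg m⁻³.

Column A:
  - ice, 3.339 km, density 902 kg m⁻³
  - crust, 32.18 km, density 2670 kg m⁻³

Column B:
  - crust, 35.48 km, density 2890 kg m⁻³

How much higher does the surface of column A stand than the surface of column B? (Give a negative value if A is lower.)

For any compensation level in the mantle, the mantle terms cancel and isostasy reduces to e = (Σt_A − Σt_B) − (Σ(ρt)_A − Σ(ρt)_B) / ρ_m.
Σt_A = 35.519 km; Σt_B = 35.48 km; Σ(ρt)_A = 88932.378; Σ(ρt)_B = 102537.2 (in km·kg m⁻³).
e = (35.519 − 35.48) − (88932.378 − 102537.2) / 3380 = 4.06 km.

4.06 km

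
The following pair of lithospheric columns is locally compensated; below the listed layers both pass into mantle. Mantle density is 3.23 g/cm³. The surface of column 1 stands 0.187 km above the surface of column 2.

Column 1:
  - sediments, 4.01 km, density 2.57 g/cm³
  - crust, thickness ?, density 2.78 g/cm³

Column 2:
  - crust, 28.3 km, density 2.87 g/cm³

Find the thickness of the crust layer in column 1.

Take the compensation level at the base of the deeper column (depth z_c below the surface of column 1) and equate Σ ρ_i t_i down to z_c; mantle fills any gap and the z_c terms cancel.
Column 1: 4.01×2.57 + x×2.78 + (z_c − 4.01 − x)×3.23
Column 2: 0.187×0 + 28.3×2.87 + (z_c − 0.187 − 28.3)×3.23
The z_c×3.23 term appears on both sides and cancels. Collect the known terms of each column as K = Σ(ρt)_known − 3.23 × (depth of known layers): K_1 = 10.3057 − 3.23×4.01 = −2.6466; K_2 = 81.221 − 3.23×(0.187 + 28.3) = −10.79201.
Balance: K_1 − x×(3.23 − 2.78) = K_2, so x = (K_1 − K_2)/(3.23 − 2.78) = 8.14541/0.45 = 18.1 km.

18.1 km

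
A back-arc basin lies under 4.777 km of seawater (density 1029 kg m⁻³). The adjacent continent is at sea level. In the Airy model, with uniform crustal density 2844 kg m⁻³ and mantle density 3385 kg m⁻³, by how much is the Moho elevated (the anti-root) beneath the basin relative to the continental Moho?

Isostatic balance requires: replacing crust with seawater at the top is compensated by replacing crust with mantle at the base: d (ρ_c − ρ_w) = a (ρ_m − ρ_c).
a = d (ρ_c − ρ_w)/(ρ_m − ρ_c) = 4.777 km × 1815/541 = 16 km.

16 km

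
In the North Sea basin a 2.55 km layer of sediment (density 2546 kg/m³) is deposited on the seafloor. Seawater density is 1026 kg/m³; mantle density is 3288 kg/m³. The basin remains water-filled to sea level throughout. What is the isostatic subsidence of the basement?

1.71 km

Submarine loading: the sediment displaces seawater, and the subsidence is in turn flooded, so s (ρ_m − ρ_w) = t (ρ_sed − ρ_w).
s = 2.55 km × (2546 − 1026) / (3288 − 1026) = 1.71 km.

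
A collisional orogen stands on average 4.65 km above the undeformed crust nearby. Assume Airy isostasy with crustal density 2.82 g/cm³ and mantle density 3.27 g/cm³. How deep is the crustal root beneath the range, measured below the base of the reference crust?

29.1 km

For local isostatic compensation: the weight of the topography is balanced by the buoyancy of the root, ρ_c h = (ρ_m − ρ_c) r.
r = h · ρ_c / (ρ_m − ρ_c) = 4.65 km × 2.82 / (3.27 − 2.82) = 29.1 km.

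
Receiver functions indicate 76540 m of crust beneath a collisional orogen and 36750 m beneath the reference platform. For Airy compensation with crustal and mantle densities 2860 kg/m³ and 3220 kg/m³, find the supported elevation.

Excess crust Δ = 76540 m − 36750 m = 39790 m, split between elevation h and root r with h + r = Δ.
Airy balance ρ_c h = (ρ_m − ρ_c) r gives r = h ρ_c/(ρ_m − ρ_c), so h (1 + ρ_c/(ρ_m − ρ_c)) = Δ, i.e. h = Δ (ρ_m − ρ_c)/ρ_m.
h = 39790 m × 360/3220 = 4450 m.

4450 m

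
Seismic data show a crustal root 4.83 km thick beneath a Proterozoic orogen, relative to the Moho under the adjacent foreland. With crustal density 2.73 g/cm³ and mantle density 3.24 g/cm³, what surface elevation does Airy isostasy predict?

0.902 km

Balancing pressure at the compensation depth: ρ_c h = (ρ_m − ρ_c) r.
h = r (ρ_m − ρ_c) / ρ_c = 4.83 km × (3.24 − 2.73) / 2.73 = 0.902 km.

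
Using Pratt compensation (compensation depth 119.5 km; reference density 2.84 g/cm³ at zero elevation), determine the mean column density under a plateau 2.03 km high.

Pratt balance: ρ_ref D = ρ (D + h).
ρ = ρ_ref D/(D + h) = 2.84 × 119.5 km/(119.5 km + 2.03 km) = 2.79 g/cm³.

2.79 g/cm³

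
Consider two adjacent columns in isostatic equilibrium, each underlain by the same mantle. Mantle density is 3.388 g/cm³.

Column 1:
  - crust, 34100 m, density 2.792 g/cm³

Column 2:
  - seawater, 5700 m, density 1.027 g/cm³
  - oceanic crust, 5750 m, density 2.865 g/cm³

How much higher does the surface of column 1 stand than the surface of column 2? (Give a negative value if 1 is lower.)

For any compensation level in the mantle, the mantle terms cancel and isostasy reduces to e = (Σt_1 − Σt_2) − (Σ(ρt)_1 − Σ(ρt)_2) / ρ_m.
Σt_1 = 34100 m; Σt_2 = 11450 m; Σ(ρt)_1 = 95207.2; Σ(ρt)_2 = 22327.65 (in m·g/cm³).
e = (34100 − 11450) − (95207.2 − 22327.65) / 3.388 = 1140 m.

1140 m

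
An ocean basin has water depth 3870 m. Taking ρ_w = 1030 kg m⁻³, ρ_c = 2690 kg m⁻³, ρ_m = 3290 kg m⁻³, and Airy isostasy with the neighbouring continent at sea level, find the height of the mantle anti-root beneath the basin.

10700 m

For local isostatic compensation: replacing crust with seawater at the top is compensated by replacing crust with mantle at the base: d (ρ_c − ρ_w) = a (ρ_m − ρ_c).
a = d (ρ_c − ρ_w)/(ρ_m − ρ_c) = 3870 m × 1660/600 = 10700 m.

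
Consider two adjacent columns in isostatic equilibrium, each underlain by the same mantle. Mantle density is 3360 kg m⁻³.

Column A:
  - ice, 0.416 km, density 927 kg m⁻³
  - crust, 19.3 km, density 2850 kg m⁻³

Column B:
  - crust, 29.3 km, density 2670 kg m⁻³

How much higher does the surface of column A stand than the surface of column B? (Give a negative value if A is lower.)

−2.79 km

For any compensation level in the mantle, the mantle terms cancel and isostasy reduces to e = (Σt_A − Σt_B) − (Σ(ρt)_A − Σ(ρt)_B) / ρ_m.
Σt_A = 19.716 km; Σt_B = 29.3 km; Σ(ρt)_A = 55390.632; Σ(ρt)_B = 78231 (in km·kg m⁻³).
e = (19.716 − 29.3) − (55390.632 − 78231) / 3360 = −2.79 km.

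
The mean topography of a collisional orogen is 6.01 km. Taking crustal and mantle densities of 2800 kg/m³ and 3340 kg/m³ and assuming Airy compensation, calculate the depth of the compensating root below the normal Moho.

Isostatic balance requires: the weight of the topography is balanced by the buoyancy of the root, ρ_c h = (ρ_m − ρ_c) r.
r = h · ρ_c / (ρ_m − ρ_c) = 6.01 km × 2800 / (3340 − 2800) = 31.2 km.

31.2 km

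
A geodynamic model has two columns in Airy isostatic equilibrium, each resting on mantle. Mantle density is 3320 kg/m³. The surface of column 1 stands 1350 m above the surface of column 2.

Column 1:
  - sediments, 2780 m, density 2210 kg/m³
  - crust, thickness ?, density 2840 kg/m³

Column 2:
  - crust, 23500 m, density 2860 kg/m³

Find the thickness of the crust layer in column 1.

Take the compensation level at the base of the deeper column (depth z_c below the surface of column 1) and equate Σ ρ_i t_i down to z_c; mantle fills any gap and the z_c terms cancel.
Column 1: 2780×2210 + x×2840 + (z_c − 2780 − x)×3320
Column 2: 1350×0 + 23500×2860 + (z_c − 1350 − 23500)×3320
The z_c×3320 term appears on both sides and cancels. Collect the known terms of each column as K = Σ(ρt)_known − 3320 × (depth of known layers): K_1 = 6143800 − 3320×2780 = −3085800; K_2 = 67210000 − 3320×(1350 + 23500) = −15292000.
Balance: K_1 − x×(3320 − 2840) = K_2, so x = (K_1 − K_2)/(3320 − 2840) = 12206200/480 = 25400 m.

25400 m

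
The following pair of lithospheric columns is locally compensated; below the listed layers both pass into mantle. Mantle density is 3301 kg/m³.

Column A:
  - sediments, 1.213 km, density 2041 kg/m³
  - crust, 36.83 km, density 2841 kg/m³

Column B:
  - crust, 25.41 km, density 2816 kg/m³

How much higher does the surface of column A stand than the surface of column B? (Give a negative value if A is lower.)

1.86 km

For any compensation level in the mantle, the mantle terms cancel and isostasy reduces to e = (Σt_A − Σt_B) − (Σ(ρt)_A − Σ(ρt)_B) / ρ_m.
Σt_A = 38.043 km; Σt_B = 25.41 km; Σ(ρt)_A = 107109.763; Σ(ρt)_B = 71554.56 (in km·kg/m³).
e = (38.043 − 25.41) − (107109.763 − 71554.56) / 3301 = 1.86 km.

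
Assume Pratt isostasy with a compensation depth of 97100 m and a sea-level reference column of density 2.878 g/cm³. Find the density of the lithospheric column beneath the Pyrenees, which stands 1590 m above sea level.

Pratt balance: ρ_ref D = ρ (D + h).
ρ = ρ_ref D/(D + h) = 2.878 × 97100 m/(97100 m + 1590 m) = 2.83 g/cm³.

2.83 g/cm³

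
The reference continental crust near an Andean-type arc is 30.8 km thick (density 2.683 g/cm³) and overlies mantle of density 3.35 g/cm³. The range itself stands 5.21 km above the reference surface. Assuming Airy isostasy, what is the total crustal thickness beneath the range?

Root depth r = h ρ_c / (ρ_m − ρ_c) = 5.21 km × 2.683 / 0.667 = 20.96 km.
Total thickness = T + h + r = 30.8 km + 5.21 km + 20.96 km = 57 km.

57 km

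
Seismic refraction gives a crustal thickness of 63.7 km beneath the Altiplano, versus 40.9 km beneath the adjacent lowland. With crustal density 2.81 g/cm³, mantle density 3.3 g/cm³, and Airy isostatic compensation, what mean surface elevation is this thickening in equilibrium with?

3.39 km

Excess crust Δ = 63.7 km − 40.9 km = 22.8 km, split between elevation h and root r with h + r = Δ.
Airy balance ρ_c h = (ρ_m − ρ_c) r gives r = h ρ_c/(ρ_m − ρ_c), so h (1 + ρ_c/(ρ_m − ρ_c)) = Δ, i.e. h = Δ (ρ_m − ρ_c)/ρ_m.
h = 22.8 km × 0.49/3.3 = 3.39 km.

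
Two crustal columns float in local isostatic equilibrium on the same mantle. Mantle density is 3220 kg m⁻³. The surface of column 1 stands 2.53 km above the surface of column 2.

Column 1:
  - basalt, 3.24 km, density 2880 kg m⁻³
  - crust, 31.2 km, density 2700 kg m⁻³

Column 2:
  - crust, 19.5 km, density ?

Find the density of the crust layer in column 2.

Take the compensation level at the base of the deeper column (depth z_c below the surface of column 1) and equate Σ ρ_i t_i down to z_c; mantle fills any gap and the z_c terms cancel.
Column 1: 3.24×2880 + 31.2×2700 + (z_c − 34.44)×3220
Column 2: 2.53×0 + 19.5×ρ + (z_c − 2.53 − 19.5)×3220
The z_c×3220 term appears on both sides and cancels. Collect the known terms of each column as K = Σ(ρt)_known − 3220 × (depth of known layers): K_1 = 93571.2 − 3220×34.44 = −17325.6; K_2 = 0 − 3220×(2.53 + 19.5) = −70936.6.
Balance: K_1 = K_2 + 19.5×ρ, so ρ = (K_1 − K_2)/19.5 = 53611/19.5 = 2750 kg m⁻³.

2750 kg m⁻³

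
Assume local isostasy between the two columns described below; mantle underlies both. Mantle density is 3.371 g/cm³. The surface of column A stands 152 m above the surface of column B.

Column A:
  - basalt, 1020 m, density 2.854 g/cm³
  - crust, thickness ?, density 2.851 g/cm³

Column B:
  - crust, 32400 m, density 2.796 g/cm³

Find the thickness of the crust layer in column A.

35800 m

Take the compensation level at the base of the deeper column (depth z_c below the surface of column A) and equate Σ ρ_i t_i down to z_c; mantle fills any gap and the z_c terms cancel.
Column A: 1020×2.854 + x×2.851 + (z_c − 1020 − x)×3.371
Column B: 152×0 + 32400×2.796 + (z_c − 152 − 32400)×3.371
The z_c×3.371 term appears on both sides and cancels. Collect the known terms of each column as K = Σ(ρt)_known − 3.371 × (depth of known layers): K_A = 2911.08 − 3.371×1020 = −527.34; K_B = 90590.4 − 3.371×(152 + 32400) = −19142.392.
Balance: K_A − x×(3.371 − 2.851) = K_B, so x = (K_A − K_B)/(3.371 − 2.851) = 18615.1/0.52 = 35800 m.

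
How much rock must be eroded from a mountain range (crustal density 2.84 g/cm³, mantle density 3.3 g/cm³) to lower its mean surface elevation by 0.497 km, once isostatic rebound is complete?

3.57 km

Net drop Δ = e − u = e − e ρ_c/ρ_m = e (ρ_m − ρ_c)/ρ_m.
e = Δ ρ_m/(ρ_m − ρ_c) = 0.497 km × 3.3/0.46 = 3.57 km.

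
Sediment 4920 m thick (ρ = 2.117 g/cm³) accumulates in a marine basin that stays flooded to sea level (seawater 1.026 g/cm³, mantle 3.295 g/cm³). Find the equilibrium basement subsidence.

2370 m

Submarine loading: the sediment displaces seawater, and the subsidence is in turn flooded, so s (ρ_m − ρ_w) = t (ρ_sed − ρ_w).
s = 4920 m × (2.117 − 1.026) / (3.295 − 1.026) = 2370 m.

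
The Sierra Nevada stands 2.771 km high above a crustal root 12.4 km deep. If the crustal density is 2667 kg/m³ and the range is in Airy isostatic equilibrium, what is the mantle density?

3260 kg/m³

Airy balance: ρ_c h = (ρ_m − ρ_c) r → ρ_m = ρ_c (1 + h/r).
ρ_m = 2667 × (1 + 2.771 km/12.4 km) = 3260 kg/m³.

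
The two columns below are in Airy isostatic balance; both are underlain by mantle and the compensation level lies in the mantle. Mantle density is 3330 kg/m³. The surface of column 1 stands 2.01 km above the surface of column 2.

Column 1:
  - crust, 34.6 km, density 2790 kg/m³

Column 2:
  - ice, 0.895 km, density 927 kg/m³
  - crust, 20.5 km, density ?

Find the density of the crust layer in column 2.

Take the compensation level at the base of the deeper column (depth z_c below the surface of column 1) and equate Σ ρ_i t_i down to z_c; mantle fills any gap and the z_c terms cancel.
Column 1: 34.6×2790 + (z_c − 34.6)×3330
Column 2: 2.01×0 + 0.895×927 + 20.5×ρ + (z_c − 2.01 − 21.395)×3330
The z_c×3330 term appears on both sides and cancels. Collect the known terms of each column as K = Σ(ρt)_known − 3330 × (depth of known layers): K_1 = 96534 − 3330×34.6 = −18684; K_2 = 829.665 − 3330×(2.01 + 21.395) = −77108.985.
Balance: K_1 = K_2 + 20.5×ρ, so ρ = (K_1 − K_2)/20.5 = 58425/20.5 = 2850 kg/m³.

2850 kg/m³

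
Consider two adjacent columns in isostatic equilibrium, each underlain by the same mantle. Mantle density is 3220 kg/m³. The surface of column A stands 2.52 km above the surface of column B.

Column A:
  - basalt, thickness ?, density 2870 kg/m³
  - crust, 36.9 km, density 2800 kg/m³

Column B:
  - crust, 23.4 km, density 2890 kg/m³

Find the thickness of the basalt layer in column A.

0.967 km

Take the compensation level at the base of the deeper column (depth z_c below the surface of column A) and equate Σ ρ_i t_i down to z_c; mantle fills any gap and the z_c terms cancel.
Column A: x×2870 + 36.9×2800 + (z_c − 36.9 − x)×3220
Column B: 2.52×0 + 23.4×2890 + (z_c − 2.52 − 23.4)×3220
The z_c×3220 term appears on both sides and cancels. Collect the known terms of each column as K = Σ(ρt)_known − 3220 × (depth of known layers): K_A = 103320 − 3220×36.9 = −15498; K_B = 67626 − 3220×(2.52 + 23.4) = −15836.4.
Balance: K_A − x×(3220 − 2870) = K_B, so x = (K_A − K_B)/(3220 − 2870) = 338.4/350 = 0.967 km.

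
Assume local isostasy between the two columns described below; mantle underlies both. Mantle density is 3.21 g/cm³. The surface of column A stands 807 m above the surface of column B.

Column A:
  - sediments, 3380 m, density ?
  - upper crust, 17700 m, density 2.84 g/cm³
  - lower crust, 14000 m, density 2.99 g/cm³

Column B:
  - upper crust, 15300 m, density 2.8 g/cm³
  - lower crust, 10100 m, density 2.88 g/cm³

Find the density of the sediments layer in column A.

Take the compensation level at the base of the deeper column (depth z_c below the surface of column A) and equate Σ ρ_i t_i down to z_c; mantle fills any gap and the z_c terms cancel.
Column A: 3380×ρ + 17700×2.84 + 14000×2.99 + (z_c − 35080)×3.21
Column B: 807×0 + 15300×2.8 + 10100×2.88 + (z_c − 807 − 25400)×3.21
The z_c×3.21 term appears on both sides and cancels. Collect the known terms of each column as K = Σ(ρt)_known − 3.21 × (depth of known layers): K_A = 92128 − 3.21×35080 = −20478.8; K_B = 71928 − 3.21×(807 + 25400) = −12196.47.
Balance: K_A + 3380×ρ = K_B, so ρ = (K_B − K_A)/3380 = 8282.33/3380 = 2.45 g/cm³.

2.45 g/cm³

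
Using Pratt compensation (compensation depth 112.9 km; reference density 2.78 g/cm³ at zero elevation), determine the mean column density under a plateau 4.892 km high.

2.66 g/cm³

Pratt balance: ρ_ref D = ρ (D + h).
ρ = ρ_ref D/(D + h) = 2.78 × 112.9 km/(112.9 km + 4.892 km) = 2.66 g/cm³.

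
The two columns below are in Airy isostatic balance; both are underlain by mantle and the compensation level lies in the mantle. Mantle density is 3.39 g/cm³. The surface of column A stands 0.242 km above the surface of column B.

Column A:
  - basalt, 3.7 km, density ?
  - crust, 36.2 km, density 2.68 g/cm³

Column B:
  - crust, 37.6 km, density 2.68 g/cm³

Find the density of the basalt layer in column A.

2.9 g/cm³

Take the compensation level at the base of the deeper column (depth z_c below the surface of column A) and equate Σ ρ_i t_i down to z_c; mantle fills any gap and the z_c terms cancel.
Column A: 3.7×ρ + 36.2×2.68 + (z_c − 39.9)×3.39
Column B: 0.242×0 + 37.6×2.68 + (z_c − 0.242 − 37.6)×3.39
The z_c×3.39 term appears on both sides and cancels. Collect the known terms of each column as K = Σ(ρt)_known − 3.39 × (depth of known layers): K_A = 97.016 − 3.39×39.9 = −38.245; K_B = 100.768 − 3.39×(0.242 + 37.6) = −27.51638.
Balance: K_A + 3.7×ρ = K_B, so ρ = (K_B − K_A)/3.7 = 10.7286/3.7 = 2.9 g/cm³.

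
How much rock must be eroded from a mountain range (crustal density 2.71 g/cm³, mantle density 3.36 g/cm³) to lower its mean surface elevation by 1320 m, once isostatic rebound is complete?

6820 m

Net drop Δ = e − u = e − e ρ_c/ρ_m = e (ρ_m − ρ_c)/ρ_m.
e = Δ ρ_m/(ρ_m − ρ_c) = 1320 m × 3.36/0.65 = 6820 m.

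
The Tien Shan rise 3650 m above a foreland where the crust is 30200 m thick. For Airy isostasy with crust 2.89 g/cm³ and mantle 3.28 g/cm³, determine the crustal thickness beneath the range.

Root depth r = h ρ_c / (ρ_m − ρ_c) = 3650 m × 2.89 / 0.39 = 27050 m.
Total thickness = T + h + r = 30200 m + 3650 m + 27050 m = 60900 m.

60900 m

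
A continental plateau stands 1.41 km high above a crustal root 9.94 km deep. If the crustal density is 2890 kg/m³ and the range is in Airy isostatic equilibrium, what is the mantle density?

3300 kg/m³

Airy balance: ρ_c h = (ρ_m − ρ_c) r → ρ_m = ρ_c (1 + h/r).
ρ_m = 2890 × (1 + 1.41 km/9.94 km) = 3300 kg/m³.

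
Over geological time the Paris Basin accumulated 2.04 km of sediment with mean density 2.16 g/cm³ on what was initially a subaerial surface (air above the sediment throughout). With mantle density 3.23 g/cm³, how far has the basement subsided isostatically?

Subaerial load: s = t ρ_sed / ρ_m = 2.04 km × 2.16/3.23 = 1.36 km.

1.36 km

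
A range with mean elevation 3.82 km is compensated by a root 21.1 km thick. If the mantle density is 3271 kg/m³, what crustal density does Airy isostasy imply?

ρ_c h = (ρ_m − ρ_c) r → ρ_c (h + r) = ρ_m r → ρ_c = ρ_m r / (h + r).
ρ_c = 3271 × 21.1 km / (3.82 km + 21.1 km) = 2770 kg/m³.

2770 kg/m³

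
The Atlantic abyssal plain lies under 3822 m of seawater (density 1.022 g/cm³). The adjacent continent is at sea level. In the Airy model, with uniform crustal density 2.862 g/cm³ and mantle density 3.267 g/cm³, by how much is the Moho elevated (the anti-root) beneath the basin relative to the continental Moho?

17400 m

Equating mass per unit area of the two columns: replacing crust with seawater at the top is compensated by replacing crust with mantle at the base: d (ρ_c − ρ_w) = a (ρ_m − ρ_c).
a = d (ρ_c − ρ_w)/(ρ_m − ρ_c) = 3822 m × 1.84/0.405 = 17400 m.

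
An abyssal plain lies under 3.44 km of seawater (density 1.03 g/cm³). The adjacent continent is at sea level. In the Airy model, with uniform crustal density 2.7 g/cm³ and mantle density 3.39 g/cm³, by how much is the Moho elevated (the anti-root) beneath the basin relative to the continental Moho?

8.33 km

Isostatic balance requires: replacing crust with seawater at the top is compensated by replacing crust with mantle at the base: d (ρ_c − ρ_w) = a (ρ_m − ρ_c).
a = d (ρ_c − ρ_w)/(ρ_m − ρ_c) = 3.44 km × 1.67/0.69 = 8.33 km.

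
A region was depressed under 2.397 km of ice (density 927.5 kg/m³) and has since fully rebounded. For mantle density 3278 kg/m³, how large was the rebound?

Removing the load lets mantle flow back in; uplift u satisfies ρ_ice t = ρ_m u.
u = t ρ_ice/ρ_m = 2.397 km × 927.5/3278 = 0.678 km.

0.678 km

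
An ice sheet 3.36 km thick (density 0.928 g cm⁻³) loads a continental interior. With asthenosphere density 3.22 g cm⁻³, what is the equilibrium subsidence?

0.968 km

By Archimedes' principle applied to the lithosphere: the ice load ρ_ice t is balanced by mantle displaced below, ρ_m s.
s = t ρ_ice / ρ_m = 3.36 km × 0.928/3.22 = 0.968 km.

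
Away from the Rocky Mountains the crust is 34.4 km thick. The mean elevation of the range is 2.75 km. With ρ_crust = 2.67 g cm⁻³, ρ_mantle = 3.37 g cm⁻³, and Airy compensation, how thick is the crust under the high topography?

47.6 km

Root depth r = h ρ_c / (ρ_m − ρ_c) = 2.75 km × 2.67 / 0.7 = 10.49 km.
Total thickness = T + h + r = 34.4 km + 2.75 km + 10.49 km = 47.6 km.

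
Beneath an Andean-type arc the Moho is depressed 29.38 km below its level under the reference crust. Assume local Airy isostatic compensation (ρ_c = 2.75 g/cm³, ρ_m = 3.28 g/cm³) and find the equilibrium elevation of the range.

5.66 km

For local isostatic compensation: ρ_c h = (ρ_m − ρ_c) r.
h = r (ρ_m − ρ_c) / ρ_c = 29.38 km × (3.28 − 2.75) / 2.75 = 5.66 km.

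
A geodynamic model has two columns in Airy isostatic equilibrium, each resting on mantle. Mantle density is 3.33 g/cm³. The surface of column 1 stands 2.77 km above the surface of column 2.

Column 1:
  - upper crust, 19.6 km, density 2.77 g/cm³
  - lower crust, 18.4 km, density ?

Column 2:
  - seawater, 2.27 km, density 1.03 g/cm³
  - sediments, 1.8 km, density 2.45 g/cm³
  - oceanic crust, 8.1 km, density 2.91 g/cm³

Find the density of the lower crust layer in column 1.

Take the compensation level at the base of the deeper column (depth z_c below the surface of column 1) and equate Σ ρ_i t_i down to z_c; mantle fills any gap and the z_c terms cancel.
Column 1: 19.6×2.77 + 18.4×ρ + (z_c − 38)×3.33
Column 2: 2.77×0 + 2.27×1.03 + 1.8×2.45 + 8.1×2.91 + (z_c − 2.77 − 12.17)×3.33
The z_c×3.33 term appears on both sides and cancels. Collect the known terms of each column as K = Σ(ρt)_known − 3.33 × (depth of known layers): K_1 = 54.292 − 3.33×38 = −72.248; K_2 = 30.3191 − 3.33×(2.77 + 12.17) = −19.4311.
Balance: K_1 + 18.4×ρ = K_2, so ρ = (K_2 − K_1)/18.4 = 52.8169/18.4 = 2.87 g/cm³.

2.87 g/cm³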